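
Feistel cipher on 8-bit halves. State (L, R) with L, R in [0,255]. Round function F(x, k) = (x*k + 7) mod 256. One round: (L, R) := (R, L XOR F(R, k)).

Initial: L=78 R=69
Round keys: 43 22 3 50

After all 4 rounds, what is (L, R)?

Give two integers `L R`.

Round 1 (k=43): L=69 R=208
Round 2 (k=22): L=208 R=162
Round 3 (k=3): L=162 R=61
Round 4 (k=50): L=61 R=83

Answer: 61 83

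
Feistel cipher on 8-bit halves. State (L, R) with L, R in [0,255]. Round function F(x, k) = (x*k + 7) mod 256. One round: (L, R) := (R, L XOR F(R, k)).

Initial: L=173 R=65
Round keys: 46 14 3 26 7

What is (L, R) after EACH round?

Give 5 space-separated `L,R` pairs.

Round 1 (k=46): L=65 R=24
Round 2 (k=14): L=24 R=22
Round 3 (k=3): L=22 R=81
Round 4 (k=26): L=81 R=87
Round 5 (k=7): L=87 R=57

Answer: 65,24 24,22 22,81 81,87 87,57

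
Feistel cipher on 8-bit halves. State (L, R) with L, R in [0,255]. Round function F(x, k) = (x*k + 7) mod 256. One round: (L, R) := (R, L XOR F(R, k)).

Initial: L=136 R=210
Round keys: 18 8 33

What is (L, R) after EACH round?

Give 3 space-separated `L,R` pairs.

Round 1 (k=18): L=210 R=67
Round 2 (k=8): L=67 R=205
Round 3 (k=33): L=205 R=55

Answer: 210,67 67,205 205,55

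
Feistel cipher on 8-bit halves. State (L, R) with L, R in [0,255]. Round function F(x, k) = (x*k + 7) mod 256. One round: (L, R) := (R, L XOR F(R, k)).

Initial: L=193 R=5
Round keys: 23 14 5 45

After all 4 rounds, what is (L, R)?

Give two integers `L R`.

Answer: 224 35

Derivation:
Round 1 (k=23): L=5 R=187
Round 2 (k=14): L=187 R=68
Round 3 (k=5): L=68 R=224
Round 4 (k=45): L=224 R=35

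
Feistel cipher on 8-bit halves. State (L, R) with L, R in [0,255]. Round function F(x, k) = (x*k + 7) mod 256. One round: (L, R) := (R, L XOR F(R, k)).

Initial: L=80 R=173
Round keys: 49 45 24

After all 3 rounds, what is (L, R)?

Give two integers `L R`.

Answer: 198 227

Derivation:
Round 1 (k=49): L=173 R=116
Round 2 (k=45): L=116 R=198
Round 3 (k=24): L=198 R=227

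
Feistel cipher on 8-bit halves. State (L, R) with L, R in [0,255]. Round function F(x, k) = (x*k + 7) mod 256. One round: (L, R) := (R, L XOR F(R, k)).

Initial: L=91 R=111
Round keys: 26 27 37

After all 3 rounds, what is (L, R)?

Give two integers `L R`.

Round 1 (k=26): L=111 R=22
Round 2 (k=27): L=22 R=54
Round 3 (k=37): L=54 R=195

Answer: 54 195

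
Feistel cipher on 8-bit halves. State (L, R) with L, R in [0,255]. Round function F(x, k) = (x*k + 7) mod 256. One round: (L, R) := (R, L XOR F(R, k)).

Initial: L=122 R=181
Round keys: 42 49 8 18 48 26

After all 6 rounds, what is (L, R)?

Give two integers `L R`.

Round 1 (k=42): L=181 R=195
Round 2 (k=49): L=195 R=239
Round 3 (k=8): L=239 R=188
Round 4 (k=18): L=188 R=208
Round 5 (k=48): L=208 R=187
Round 6 (k=26): L=187 R=213

Answer: 187 213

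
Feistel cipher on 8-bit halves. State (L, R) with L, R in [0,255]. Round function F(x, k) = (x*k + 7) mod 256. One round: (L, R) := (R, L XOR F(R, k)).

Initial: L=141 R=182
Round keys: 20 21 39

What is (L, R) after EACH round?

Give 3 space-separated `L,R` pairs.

Answer: 182,178 178,23 23,58

Derivation:
Round 1 (k=20): L=182 R=178
Round 2 (k=21): L=178 R=23
Round 3 (k=39): L=23 R=58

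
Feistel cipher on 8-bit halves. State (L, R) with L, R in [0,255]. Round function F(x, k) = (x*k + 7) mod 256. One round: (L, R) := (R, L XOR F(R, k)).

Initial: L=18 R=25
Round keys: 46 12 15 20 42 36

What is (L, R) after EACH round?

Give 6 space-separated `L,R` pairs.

Round 1 (k=46): L=25 R=151
Round 2 (k=12): L=151 R=2
Round 3 (k=15): L=2 R=178
Round 4 (k=20): L=178 R=237
Round 5 (k=42): L=237 R=91
Round 6 (k=36): L=91 R=62

Answer: 25,151 151,2 2,178 178,237 237,91 91,62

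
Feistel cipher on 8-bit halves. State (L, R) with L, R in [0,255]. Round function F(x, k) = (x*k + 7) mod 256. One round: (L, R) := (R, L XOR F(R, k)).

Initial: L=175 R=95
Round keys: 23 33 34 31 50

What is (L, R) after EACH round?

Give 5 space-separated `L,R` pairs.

Answer: 95,63 63,121 121,38 38,216 216,17

Derivation:
Round 1 (k=23): L=95 R=63
Round 2 (k=33): L=63 R=121
Round 3 (k=34): L=121 R=38
Round 4 (k=31): L=38 R=216
Round 5 (k=50): L=216 R=17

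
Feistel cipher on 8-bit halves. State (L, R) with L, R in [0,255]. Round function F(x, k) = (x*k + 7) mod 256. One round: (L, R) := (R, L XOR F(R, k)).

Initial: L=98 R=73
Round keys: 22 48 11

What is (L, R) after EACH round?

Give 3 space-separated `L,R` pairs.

Round 1 (k=22): L=73 R=47
Round 2 (k=48): L=47 R=158
Round 3 (k=11): L=158 R=254

Answer: 73,47 47,158 158,254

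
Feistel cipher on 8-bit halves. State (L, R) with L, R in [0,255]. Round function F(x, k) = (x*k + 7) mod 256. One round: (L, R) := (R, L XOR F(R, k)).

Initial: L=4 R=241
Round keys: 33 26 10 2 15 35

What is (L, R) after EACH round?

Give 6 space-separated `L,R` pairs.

Round 1 (k=33): L=241 R=28
Round 2 (k=26): L=28 R=46
Round 3 (k=10): L=46 R=207
Round 4 (k=2): L=207 R=139
Round 5 (k=15): L=139 R=227
Round 6 (k=35): L=227 R=155

Answer: 241,28 28,46 46,207 207,139 139,227 227,155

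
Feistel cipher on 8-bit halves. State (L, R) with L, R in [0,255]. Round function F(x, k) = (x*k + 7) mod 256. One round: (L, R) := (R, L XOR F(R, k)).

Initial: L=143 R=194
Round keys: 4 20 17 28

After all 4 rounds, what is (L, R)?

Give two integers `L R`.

Answer: 156 210

Derivation:
Round 1 (k=4): L=194 R=128
Round 2 (k=20): L=128 R=197
Round 3 (k=17): L=197 R=156
Round 4 (k=28): L=156 R=210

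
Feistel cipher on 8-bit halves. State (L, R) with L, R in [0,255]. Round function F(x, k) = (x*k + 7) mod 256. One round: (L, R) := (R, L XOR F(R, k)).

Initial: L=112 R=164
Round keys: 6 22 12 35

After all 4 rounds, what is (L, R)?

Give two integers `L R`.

Answer: 44 190

Derivation:
Round 1 (k=6): L=164 R=175
Round 2 (k=22): L=175 R=181
Round 3 (k=12): L=181 R=44
Round 4 (k=35): L=44 R=190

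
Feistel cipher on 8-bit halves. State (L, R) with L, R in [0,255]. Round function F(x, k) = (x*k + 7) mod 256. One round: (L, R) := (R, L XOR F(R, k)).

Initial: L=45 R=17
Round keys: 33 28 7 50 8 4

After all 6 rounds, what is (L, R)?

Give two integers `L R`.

Round 1 (k=33): L=17 R=21
Round 2 (k=28): L=21 R=66
Round 3 (k=7): L=66 R=192
Round 4 (k=50): L=192 R=197
Round 5 (k=8): L=197 R=239
Round 6 (k=4): L=239 R=6

Answer: 239 6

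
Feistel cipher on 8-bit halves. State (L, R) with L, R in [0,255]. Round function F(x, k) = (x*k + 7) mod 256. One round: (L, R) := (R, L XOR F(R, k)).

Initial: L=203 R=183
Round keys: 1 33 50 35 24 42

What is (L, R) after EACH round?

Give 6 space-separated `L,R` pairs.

Answer: 183,117 117,171 171,24 24,228 228,127 127,57

Derivation:
Round 1 (k=1): L=183 R=117
Round 2 (k=33): L=117 R=171
Round 3 (k=50): L=171 R=24
Round 4 (k=35): L=24 R=228
Round 5 (k=24): L=228 R=127
Round 6 (k=42): L=127 R=57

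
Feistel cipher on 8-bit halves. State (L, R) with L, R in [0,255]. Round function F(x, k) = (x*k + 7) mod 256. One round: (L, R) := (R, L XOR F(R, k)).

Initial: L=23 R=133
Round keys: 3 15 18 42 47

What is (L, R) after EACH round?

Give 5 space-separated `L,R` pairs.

Round 1 (k=3): L=133 R=129
Round 2 (k=15): L=129 R=19
Round 3 (k=18): L=19 R=220
Round 4 (k=42): L=220 R=12
Round 5 (k=47): L=12 R=231

Answer: 133,129 129,19 19,220 220,12 12,231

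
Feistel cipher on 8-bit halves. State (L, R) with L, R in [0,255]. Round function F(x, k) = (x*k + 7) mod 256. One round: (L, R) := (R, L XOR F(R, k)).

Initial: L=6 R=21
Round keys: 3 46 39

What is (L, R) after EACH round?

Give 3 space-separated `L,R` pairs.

Answer: 21,64 64,146 146,5

Derivation:
Round 1 (k=3): L=21 R=64
Round 2 (k=46): L=64 R=146
Round 3 (k=39): L=146 R=5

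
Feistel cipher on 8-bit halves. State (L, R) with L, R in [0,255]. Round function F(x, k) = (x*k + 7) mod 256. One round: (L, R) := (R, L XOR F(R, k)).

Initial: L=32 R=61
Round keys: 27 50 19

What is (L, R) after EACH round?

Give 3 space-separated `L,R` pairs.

Round 1 (k=27): L=61 R=86
Round 2 (k=50): L=86 R=238
Round 3 (k=19): L=238 R=231

Answer: 61,86 86,238 238,231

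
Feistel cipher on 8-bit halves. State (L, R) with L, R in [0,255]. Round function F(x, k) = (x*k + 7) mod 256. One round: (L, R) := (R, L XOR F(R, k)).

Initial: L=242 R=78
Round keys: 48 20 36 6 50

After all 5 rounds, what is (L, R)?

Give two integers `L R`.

Answer: 126 205

Derivation:
Round 1 (k=48): L=78 R=85
Round 2 (k=20): L=85 R=229
Round 3 (k=36): L=229 R=110
Round 4 (k=6): L=110 R=126
Round 5 (k=50): L=126 R=205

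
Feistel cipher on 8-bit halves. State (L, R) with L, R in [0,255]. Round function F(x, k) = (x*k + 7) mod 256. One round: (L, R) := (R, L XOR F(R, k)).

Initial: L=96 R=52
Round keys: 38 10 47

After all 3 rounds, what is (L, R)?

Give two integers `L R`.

Answer: 137 241

Derivation:
Round 1 (k=38): L=52 R=223
Round 2 (k=10): L=223 R=137
Round 3 (k=47): L=137 R=241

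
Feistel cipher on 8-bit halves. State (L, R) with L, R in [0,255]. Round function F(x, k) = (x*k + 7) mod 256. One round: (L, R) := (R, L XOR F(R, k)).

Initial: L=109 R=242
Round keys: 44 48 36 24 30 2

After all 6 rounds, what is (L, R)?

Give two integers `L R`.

Answer: 186 49

Derivation:
Round 1 (k=44): L=242 R=242
Round 2 (k=48): L=242 R=149
Round 3 (k=36): L=149 R=9
Round 4 (k=24): L=9 R=74
Round 5 (k=30): L=74 R=186
Round 6 (k=2): L=186 R=49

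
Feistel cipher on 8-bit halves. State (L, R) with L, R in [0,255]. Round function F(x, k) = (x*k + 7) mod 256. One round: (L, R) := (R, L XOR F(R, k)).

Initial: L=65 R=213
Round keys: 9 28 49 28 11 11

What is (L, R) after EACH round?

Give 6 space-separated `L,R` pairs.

Round 1 (k=9): L=213 R=197
Round 2 (k=28): L=197 R=70
Round 3 (k=49): L=70 R=168
Round 4 (k=28): L=168 R=33
Round 5 (k=11): L=33 R=218
Round 6 (k=11): L=218 R=68

Answer: 213,197 197,70 70,168 168,33 33,218 218,68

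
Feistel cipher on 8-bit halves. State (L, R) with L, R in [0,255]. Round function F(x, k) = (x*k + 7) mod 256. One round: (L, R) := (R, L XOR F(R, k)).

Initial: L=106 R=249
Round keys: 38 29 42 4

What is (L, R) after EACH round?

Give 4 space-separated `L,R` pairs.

Answer: 249,151 151,219 219,98 98,84

Derivation:
Round 1 (k=38): L=249 R=151
Round 2 (k=29): L=151 R=219
Round 3 (k=42): L=219 R=98
Round 4 (k=4): L=98 R=84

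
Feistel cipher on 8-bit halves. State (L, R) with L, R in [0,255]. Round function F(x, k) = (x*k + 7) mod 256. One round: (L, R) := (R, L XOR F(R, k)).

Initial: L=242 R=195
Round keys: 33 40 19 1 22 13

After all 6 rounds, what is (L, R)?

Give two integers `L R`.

Answer: 96 113

Derivation:
Round 1 (k=33): L=195 R=216
Round 2 (k=40): L=216 R=4
Round 3 (k=19): L=4 R=139
Round 4 (k=1): L=139 R=150
Round 5 (k=22): L=150 R=96
Round 6 (k=13): L=96 R=113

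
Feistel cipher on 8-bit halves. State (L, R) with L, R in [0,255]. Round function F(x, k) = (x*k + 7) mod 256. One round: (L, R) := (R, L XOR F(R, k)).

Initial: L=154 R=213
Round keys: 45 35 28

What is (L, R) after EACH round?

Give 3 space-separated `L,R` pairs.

Answer: 213,226 226,56 56,197

Derivation:
Round 1 (k=45): L=213 R=226
Round 2 (k=35): L=226 R=56
Round 3 (k=28): L=56 R=197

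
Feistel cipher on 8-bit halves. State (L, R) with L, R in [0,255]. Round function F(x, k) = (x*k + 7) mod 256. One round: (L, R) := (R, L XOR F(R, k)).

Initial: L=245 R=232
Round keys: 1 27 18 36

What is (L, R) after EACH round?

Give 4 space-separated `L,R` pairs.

Answer: 232,26 26,45 45,43 43,62

Derivation:
Round 1 (k=1): L=232 R=26
Round 2 (k=27): L=26 R=45
Round 3 (k=18): L=45 R=43
Round 4 (k=36): L=43 R=62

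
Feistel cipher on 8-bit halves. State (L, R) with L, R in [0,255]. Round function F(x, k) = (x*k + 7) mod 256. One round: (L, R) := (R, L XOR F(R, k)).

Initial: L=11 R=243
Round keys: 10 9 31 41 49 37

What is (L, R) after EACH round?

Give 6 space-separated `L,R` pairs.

Answer: 243,142 142,246 246,95 95,200 200,16 16,159

Derivation:
Round 1 (k=10): L=243 R=142
Round 2 (k=9): L=142 R=246
Round 3 (k=31): L=246 R=95
Round 4 (k=41): L=95 R=200
Round 5 (k=49): L=200 R=16
Round 6 (k=37): L=16 R=159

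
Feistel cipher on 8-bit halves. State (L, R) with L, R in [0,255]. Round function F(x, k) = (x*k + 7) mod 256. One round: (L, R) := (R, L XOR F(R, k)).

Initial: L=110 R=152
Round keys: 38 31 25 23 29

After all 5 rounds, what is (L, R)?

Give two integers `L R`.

Answer: 5 172

Derivation:
Round 1 (k=38): L=152 R=249
Round 2 (k=31): L=249 R=182
Round 3 (k=25): L=182 R=52
Round 4 (k=23): L=52 R=5
Round 5 (k=29): L=5 R=172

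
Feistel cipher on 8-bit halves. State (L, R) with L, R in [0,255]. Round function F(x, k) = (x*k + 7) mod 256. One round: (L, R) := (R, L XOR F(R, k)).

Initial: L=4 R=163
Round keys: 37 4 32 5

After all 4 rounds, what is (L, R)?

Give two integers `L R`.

Answer: 21 156

Derivation:
Round 1 (k=37): L=163 R=146
Round 2 (k=4): L=146 R=236
Round 3 (k=32): L=236 R=21
Round 4 (k=5): L=21 R=156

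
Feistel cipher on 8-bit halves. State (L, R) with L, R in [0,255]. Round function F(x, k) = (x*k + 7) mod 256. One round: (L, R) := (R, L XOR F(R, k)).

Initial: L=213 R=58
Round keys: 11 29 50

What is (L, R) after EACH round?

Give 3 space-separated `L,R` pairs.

Round 1 (k=11): L=58 R=80
Round 2 (k=29): L=80 R=45
Round 3 (k=50): L=45 R=129

Answer: 58,80 80,45 45,129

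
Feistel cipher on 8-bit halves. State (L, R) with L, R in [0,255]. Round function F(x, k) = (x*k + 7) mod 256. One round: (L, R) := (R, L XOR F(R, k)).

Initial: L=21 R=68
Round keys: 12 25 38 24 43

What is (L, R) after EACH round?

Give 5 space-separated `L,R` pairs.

Round 1 (k=12): L=68 R=34
Round 2 (k=25): L=34 R=29
Round 3 (k=38): L=29 R=119
Round 4 (k=24): L=119 R=50
Round 5 (k=43): L=50 R=26

Answer: 68,34 34,29 29,119 119,50 50,26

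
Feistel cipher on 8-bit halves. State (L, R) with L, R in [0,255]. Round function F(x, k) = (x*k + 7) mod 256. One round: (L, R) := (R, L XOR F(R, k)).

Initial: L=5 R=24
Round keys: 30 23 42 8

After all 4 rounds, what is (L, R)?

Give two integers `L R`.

Round 1 (k=30): L=24 R=210
Round 2 (k=23): L=210 R=253
Round 3 (k=42): L=253 R=91
Round 4 (k=8): L=91 R=34

Answer: 91 34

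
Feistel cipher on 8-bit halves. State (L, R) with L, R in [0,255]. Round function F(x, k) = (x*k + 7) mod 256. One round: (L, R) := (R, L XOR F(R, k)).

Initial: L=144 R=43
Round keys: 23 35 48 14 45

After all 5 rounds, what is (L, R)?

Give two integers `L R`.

Round 1 (k=23): L=43 R=116
Round 2 (k=35): L=116 R=200
Round 3 (k=48): L=200 R=243
Round 4 (k=14): L=243 R=153
Round 5 (k=45): L=153 R=31

Answer: 153 31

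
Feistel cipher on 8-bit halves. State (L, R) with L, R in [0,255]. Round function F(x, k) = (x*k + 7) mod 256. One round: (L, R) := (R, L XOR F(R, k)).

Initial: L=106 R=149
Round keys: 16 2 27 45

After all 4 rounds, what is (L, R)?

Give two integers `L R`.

Round 1 (k=16): L=149 R=61
Round 2 (k=2): L=61 R=20
Round 3 (k=27): L=20 R=30
Round 4 (k=45): L=30 R=89

Answer: 30 89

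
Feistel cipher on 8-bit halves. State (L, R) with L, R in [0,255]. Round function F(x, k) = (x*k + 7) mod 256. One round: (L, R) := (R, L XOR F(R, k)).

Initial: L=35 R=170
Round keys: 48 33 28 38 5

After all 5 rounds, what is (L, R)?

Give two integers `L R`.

Answer: 176 16

Derivation:
Round 1 (k=48): L=170 R=196
Round 2 (k=33): L=196 R=225
Round 3 (k=28): L=225 R=103
Round 4 (k=38): L=103 R=176
Round 5 (k=5): L=176 R=16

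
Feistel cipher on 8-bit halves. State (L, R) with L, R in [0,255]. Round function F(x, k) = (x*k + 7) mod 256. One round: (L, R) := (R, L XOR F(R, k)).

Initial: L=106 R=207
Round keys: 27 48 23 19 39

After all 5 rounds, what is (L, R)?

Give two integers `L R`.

Answer: 58 180

Derivation:
Round 1 (k=27): L=207 R=182
Round 2 (k=48): L=182 R=232
Round 3 (k=23): L=232 R=105
Round 4 (k=19): L=105 R=58
Round 5 (k=39): L=58 R=180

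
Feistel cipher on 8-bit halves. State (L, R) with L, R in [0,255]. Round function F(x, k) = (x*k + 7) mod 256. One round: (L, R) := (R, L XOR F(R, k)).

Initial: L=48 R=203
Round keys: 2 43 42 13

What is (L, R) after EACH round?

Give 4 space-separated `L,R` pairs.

Answer: 203,173 173,221 221,228 228,70

Derivation:
Round 1 (k=2): L=203 R=173
Round 2 (k=43): L=173 R=221
Round 3 (k=42): L=221 R=228
Round 4 (k=13): L=228 R=70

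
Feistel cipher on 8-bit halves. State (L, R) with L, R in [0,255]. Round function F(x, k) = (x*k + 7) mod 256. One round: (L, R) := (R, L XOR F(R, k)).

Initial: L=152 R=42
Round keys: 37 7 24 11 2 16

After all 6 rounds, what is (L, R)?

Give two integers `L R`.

Round 1 (k=37): L=42 R=129
Round 2 (k=7): L=129 R=164
Round 3 (k=24): L=164 R=230
Round 4 (k=11): L=230 R=77
Round 5 (k=2): L=77 R=71
Round 6 (k=16): L=71 R=58

Answer: 71 58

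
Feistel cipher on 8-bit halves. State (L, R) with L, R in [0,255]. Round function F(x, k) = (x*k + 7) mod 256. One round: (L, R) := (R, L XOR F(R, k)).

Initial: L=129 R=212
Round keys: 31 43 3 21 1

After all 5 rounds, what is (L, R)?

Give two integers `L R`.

Answer: 190 197

Derivation:
Round 1 (k=31): L=212 R=50
Round 2 (k=43): L=50 R=185
Round 3 (k=3): L=185 R=0
Round 4 (k=21): L=0 R=190
Round 5 (k=1): L=190 R=197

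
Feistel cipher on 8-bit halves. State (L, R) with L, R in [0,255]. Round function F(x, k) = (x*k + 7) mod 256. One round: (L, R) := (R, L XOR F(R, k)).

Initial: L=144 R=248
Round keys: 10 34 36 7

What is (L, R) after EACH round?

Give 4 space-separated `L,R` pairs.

Answer: 248,39 39,205 205,252 252,38

Derivation:
Round 1 (k=10): L=248 R=39
Round 2 (k=34): L=39 R=205
Round 3 (k=36): L=205 R=252
Round 4 (k=7): L=252 R=38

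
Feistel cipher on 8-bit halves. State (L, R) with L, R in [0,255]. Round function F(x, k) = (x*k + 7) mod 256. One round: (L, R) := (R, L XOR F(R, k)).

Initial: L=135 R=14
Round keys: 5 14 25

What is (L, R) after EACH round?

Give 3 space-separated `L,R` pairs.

Round 1 (k=5): L=14 R=202
Round 2 (k=14): L=202 R=29
Round 3 (k=25): L=29 R=22

Answer: 14,202 202,29 29,22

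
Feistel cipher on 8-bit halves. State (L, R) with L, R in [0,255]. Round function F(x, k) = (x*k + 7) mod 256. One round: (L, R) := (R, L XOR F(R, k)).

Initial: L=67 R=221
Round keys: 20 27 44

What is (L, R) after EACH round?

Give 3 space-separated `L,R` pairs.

Round 1 (k=20): L=221 R=8
Round 2 (k=27): L=8 R=2
Round 3 (k=44): L=2 R=87

Answer: 221,8 8,2 2,87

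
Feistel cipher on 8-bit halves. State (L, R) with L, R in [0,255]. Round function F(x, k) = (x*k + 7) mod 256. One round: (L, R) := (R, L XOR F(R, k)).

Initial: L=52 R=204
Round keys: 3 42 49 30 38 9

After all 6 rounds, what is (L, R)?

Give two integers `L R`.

Answer: 160 207

Derivation:
Round 1 (k=3): L=204 R=95
Round 2 (k=42): L=95 R=81
Round 3 (k=49): L=81 R=215
Round 4 (k=30): L=215 R=104
Round 5 (k=38): L=104 R=160
Round 6 (k=9): L=160 R=207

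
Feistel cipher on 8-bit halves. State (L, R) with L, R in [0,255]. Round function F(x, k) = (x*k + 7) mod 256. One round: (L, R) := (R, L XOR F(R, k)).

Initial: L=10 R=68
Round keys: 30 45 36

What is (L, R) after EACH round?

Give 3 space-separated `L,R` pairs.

Round 1 (k=30): L=68 R=245
Round 2 (k=45): L=245 R=92
Round 3 (k=36): L=92 R=2

Answer: 68,245 245,92 92,2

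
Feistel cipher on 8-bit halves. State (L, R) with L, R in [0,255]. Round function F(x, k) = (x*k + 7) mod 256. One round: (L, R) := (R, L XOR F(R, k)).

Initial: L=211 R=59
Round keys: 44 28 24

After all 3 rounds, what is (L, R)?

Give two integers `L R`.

Round 1 (k=44): L=59 R=248
Round 2 (k=28): L=248 R=28
Round 3 (k=24): L=28 R=95

Answer: 28 95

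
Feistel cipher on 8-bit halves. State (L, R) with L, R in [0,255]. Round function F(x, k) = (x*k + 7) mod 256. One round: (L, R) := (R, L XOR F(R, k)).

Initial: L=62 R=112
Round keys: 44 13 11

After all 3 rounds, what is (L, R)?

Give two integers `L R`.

Answer: 92 130

Derivation:
Round 1 (k=44): L=112 R=121
Round 2 (k=13): L=121 R=92
Round 3 (k=11): L=92 R=130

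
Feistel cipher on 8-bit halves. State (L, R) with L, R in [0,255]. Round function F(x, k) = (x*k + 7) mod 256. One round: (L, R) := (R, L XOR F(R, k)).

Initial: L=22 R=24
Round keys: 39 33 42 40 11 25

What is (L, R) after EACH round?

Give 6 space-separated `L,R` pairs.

Round 1 (k=39): L=24 R=185
Round 2 (k=33): L=185 R=248
Round 3 (k=42): L=248 R=14
Round 4 (k=40): L=14 R=207
Round 5 (k=11): L=207 R=226
Round 6 (k=25): L=226 R=214

Answer: 24,185 185,248 248,14 14,207 207,226 226,214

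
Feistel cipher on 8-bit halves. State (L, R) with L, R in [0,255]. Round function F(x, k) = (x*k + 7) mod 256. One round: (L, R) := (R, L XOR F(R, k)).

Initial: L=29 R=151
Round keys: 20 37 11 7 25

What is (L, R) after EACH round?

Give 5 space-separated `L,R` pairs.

Round 1 (k=20): L=151 R=206
Round 2 (k=37): L=206 R=90
Round 3 (k=11): L=90 R=43
Round 4 (k=7): L=43 R=110
Round 5 (k=25): L=110 R=238

Answer: 151,206 206,90 90,43 43,110 110,238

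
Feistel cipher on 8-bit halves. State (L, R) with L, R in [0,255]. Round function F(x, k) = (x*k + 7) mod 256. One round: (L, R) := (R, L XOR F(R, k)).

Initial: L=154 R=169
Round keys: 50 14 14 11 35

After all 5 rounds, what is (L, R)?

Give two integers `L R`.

Round 1 (k=50): L=169 R=147
Round 2 (k=14): L=147 R=184
Round 3 (k=14): L=184 R=132
Round 4 (k=11): L=132 R=11
Round 5 (k=35): L=11 R=12

Answer: 11 12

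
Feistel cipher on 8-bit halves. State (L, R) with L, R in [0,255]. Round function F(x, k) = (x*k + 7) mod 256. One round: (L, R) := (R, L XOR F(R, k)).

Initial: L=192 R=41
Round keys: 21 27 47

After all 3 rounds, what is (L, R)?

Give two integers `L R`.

Answer: 122 201

Derivation:
Round 1 (k=21): L=41 R=164
Round 2 (k=27): L=164 R=122
Round 3 (k=47): L=122 R=201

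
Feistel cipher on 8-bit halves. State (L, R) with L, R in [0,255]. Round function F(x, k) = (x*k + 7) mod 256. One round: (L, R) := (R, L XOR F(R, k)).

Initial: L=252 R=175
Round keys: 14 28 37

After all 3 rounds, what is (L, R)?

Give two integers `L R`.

Round 1 (k=14): L=175 R=101
Round 2 (k=28): L=101 R=188
Round 3 (k=37): L=188 R=86

Answer: 188 86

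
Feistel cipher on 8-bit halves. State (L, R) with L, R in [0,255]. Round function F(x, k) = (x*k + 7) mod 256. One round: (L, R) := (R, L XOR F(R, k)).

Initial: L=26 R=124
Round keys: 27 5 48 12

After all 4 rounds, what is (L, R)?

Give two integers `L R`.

Answer: 6 63

Derivation:
Round 1 (k=27): L=124 R=1
Round 2 (k=5): L=1 R=112
Round 3 (k=48): L=112 R=6
Round 4 (k=12): L=6 R=63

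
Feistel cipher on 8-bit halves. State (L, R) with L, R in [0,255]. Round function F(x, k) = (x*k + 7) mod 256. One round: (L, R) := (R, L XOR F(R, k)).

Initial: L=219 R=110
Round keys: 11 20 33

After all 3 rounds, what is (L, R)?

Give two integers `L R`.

Answer: 97 146

Derivation:
Round 1 (k=11): L=110 R=26
Round 2 (k=20): L=26 R=97
Round 3 (k=33): L=97 R=146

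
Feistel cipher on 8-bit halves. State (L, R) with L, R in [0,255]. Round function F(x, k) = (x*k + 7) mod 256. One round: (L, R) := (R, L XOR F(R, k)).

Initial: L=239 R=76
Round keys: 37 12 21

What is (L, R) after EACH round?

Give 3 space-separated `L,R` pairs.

Answer: 76,236 236,91 91,146

Derivation:
Round 1 (k=37): L=76 R=236
Round 2 (k=12): L=236 R=91
Round 3 (k=21): L=91 R=146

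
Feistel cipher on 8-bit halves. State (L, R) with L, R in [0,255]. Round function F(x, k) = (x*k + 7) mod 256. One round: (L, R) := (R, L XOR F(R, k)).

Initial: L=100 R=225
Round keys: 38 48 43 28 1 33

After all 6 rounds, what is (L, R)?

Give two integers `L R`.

Round 1 (k=38): L=225 R=9
Round 2 (k=48): L=9 R=86
Round 3 (k=43): L=86 R=112
Round 4 (k=28): L=112 R=17
Round 5 (k=1): L=17 R=104
Round 6 (k=33): L=104 R=126

Answer: 104 126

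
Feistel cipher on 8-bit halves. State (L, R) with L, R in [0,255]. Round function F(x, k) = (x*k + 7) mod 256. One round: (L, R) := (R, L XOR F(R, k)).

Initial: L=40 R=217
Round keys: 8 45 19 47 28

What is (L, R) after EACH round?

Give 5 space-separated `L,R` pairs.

Round 1 (k=8): L=217 R=231
Round 2 (k=45): L=231 R=123
Round 3 (k=19): L=123 R=207
Round 4 (k=47): L=207 R=115
Round 5 (k=28): L=115 R=84

Answer: 217,231 231,123 123,207 207,115 115,84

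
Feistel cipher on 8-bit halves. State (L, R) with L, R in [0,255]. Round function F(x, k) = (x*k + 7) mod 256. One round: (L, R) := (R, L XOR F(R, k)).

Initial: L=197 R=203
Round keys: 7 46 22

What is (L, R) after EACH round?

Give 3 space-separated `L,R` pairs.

Answer: 203,81 81,94 94,74

Derivation:
Round 1 (k=7): L=203 R=81
Round 2 (k=46): L=81 R=94
Round 3 (k=22): L=94 R=74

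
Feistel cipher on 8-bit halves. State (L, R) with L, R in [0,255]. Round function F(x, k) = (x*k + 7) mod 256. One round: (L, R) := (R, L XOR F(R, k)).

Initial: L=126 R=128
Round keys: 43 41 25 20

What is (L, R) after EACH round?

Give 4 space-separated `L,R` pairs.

Answer: 128,249 249,104 104,214 214,215

Derivation:
Round 1 (k=43): L=128 R=249
Round 2 (k=41): L=249 R=104
Round 3 (k=25): L=104 R=214
Round 4 (k=20): L=214 R=215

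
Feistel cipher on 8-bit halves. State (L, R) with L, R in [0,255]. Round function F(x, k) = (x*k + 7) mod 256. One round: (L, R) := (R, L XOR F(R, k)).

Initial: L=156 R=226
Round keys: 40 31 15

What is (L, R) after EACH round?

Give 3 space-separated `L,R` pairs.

Answer: 226,203 203,126 126,162

Derivation:
Round 1 (k=40): L=226 R=203
Round 2 (k=31): L=203 R=126
Round 3 (k=15): L=126 R=162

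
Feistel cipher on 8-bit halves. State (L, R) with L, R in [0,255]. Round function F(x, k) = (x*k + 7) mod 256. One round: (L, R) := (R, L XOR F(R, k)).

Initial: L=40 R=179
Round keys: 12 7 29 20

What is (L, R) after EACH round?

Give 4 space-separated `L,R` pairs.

Answer: 179,67 67,111 111,217 217,148

Derivation:
Round 1 (k=12): L=179 R=67
Round 2 (k=7): L=67 R=111
Round 3 (k=29): L=111 R=217
Round 4 (k=20): L=217 R=148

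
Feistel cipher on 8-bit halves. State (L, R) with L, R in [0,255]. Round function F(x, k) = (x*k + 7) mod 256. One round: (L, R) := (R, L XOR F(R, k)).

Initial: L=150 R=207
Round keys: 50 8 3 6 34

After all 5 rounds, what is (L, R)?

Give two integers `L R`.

Answer: 175 209

Derivation:
Round 1 (k=50): L=207 R=227
Round 2 (k=8): L=227 R=208
Round 3 (k=3): L=208 R=148
Round 4 (k=6): L=148 R=175
Round 5 (k=34): L=175 R=209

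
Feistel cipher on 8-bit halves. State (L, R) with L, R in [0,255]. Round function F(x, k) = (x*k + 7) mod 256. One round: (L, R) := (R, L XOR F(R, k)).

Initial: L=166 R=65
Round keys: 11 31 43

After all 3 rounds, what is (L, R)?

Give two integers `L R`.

Answer: 82 185

Derivation:
Round 1 (k=11): L=65 R=116
Round 2 (k=31): L=116 R=82
Round 3 (k=43): L=82 R=185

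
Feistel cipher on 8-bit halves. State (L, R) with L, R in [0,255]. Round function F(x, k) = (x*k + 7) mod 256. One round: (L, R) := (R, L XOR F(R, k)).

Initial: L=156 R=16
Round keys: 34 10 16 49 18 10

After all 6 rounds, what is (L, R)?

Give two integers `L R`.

Answer: 191 11

Derivation:
Round 1 (k=34): L=16 R=187
Round 2 (k=10): L=187 R=69
Round 3 (k=16): L=69 R=236
Round 4 (k=49): L=236 R=118
Round 5 (k=18): L=118 R=191
Round 6 (k=10): L=191 R=11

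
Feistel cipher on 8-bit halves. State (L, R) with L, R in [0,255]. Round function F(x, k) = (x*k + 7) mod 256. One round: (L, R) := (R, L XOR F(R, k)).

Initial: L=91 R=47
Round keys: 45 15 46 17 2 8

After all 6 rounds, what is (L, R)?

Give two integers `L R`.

Round 1 (k=45): L=47 R=17
Round 2 (k=15): L=17 R=41
Round 3 (k=46): L=41 R=116
Round 4 (k=17): L=116 R=146
Round 5 (k=2): L=146 R=95
Round 6 (k=8): L=95 R=109

Answer: 95 109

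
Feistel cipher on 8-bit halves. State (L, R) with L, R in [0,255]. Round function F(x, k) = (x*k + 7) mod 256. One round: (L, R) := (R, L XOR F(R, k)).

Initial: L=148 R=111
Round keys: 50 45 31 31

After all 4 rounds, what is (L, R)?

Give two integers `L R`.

Round 1 (k=50): L=111 R=33
Round 2 (k=45): L=33 R=187
Round 3 (k=31): L=187 R=141
Round 4 (k=31): L=141 R=161

Answer: 141 161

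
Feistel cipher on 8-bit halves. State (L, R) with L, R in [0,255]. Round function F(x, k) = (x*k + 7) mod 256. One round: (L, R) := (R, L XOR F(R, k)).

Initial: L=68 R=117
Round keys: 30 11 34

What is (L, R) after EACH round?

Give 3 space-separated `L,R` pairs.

Answer: 117,249 249,207 207,124

Derivation:
Round 1 (k=30): L=117 R=249
Round 2 (k=11): L=249 R=207
Round 3 (k=34): L=207 R=124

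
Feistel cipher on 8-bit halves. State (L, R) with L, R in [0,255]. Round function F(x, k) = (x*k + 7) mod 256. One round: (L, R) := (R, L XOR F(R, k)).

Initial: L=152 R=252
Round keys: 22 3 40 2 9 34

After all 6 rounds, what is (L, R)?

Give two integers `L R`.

Round 1 (k=22): L=252 R=55
Round 2 (k=3): L=55 R=80
Round 3 (k=40): L=80 R=176
Round 4 (k=2): L=176 R=55
Round 5 (k=9): L=55 R=70
Round 6 (k=34): L=70 R=100

Answer: 70 100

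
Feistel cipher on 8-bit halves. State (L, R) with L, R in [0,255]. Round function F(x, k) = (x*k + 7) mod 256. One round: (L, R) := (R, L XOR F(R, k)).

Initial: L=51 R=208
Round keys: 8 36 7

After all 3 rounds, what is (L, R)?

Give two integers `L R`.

Round 1 (k=8): L=208 R=180
Round 2 (k=36): L=180 R=135
Round 3 (k=7): L=135 R=12

Answer: 135 12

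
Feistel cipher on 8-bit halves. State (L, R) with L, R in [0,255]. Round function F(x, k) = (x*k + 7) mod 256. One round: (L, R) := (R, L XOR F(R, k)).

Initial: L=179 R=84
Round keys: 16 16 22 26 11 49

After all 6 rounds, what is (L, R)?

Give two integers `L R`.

Answer: 200 37

Derivation:
Round 1 (k=16): L=84 R=244
Round 2 (k=16): L=244 R=19
Round 3 (k=22): L=19 R=93
Round 4 (k=26): L=93 R=106
Round 5 (k=11): L=106 R=200
Round 6 (k=49): L=200 R=37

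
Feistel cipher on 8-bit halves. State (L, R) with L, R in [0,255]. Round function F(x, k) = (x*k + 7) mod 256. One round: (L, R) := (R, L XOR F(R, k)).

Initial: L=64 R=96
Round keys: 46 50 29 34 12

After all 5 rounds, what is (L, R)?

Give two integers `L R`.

Round 1 (k=46): L=96 R=7
Round 2 (k=50): L=7 R=5
Round 3 (k=29): L=5 R=159
Round 4 (k=34): L=159 R=32
Round 5 (k=12): L=32 R=24

Answer: 32 24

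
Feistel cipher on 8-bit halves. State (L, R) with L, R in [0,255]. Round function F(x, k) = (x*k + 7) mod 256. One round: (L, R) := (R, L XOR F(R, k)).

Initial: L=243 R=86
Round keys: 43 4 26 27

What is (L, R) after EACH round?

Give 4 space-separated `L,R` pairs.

Answer: 86,138 138,121 121,219 219,89

Derivation:
Round 1 (k=43): L=86 R=138
Round 2 (k=4): L=138 R=121
Round 3 (k=26): L=121 R=219
Round 4 (k=27): L=219 R=89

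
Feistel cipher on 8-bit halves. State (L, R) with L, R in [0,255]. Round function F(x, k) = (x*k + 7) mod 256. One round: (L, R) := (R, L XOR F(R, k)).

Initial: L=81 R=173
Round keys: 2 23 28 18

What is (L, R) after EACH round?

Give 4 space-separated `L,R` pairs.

Round 1 (k=2): L=173 R=48
Round 2 (k=23): L=48 R=250
Round 3 (k=28): L=250 R=111
Round 4 (k=18): L=111 R=47

Answer: 173,48 48,250 250,111 111,47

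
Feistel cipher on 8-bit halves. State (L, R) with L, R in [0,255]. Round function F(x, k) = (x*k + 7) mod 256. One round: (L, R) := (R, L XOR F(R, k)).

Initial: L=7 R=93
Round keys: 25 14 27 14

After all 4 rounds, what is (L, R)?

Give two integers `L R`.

Round 1 (k=25): L=93 R=27
Round 2 (k=14): L=27 R=220
Round 3 (k=27): L=220 R=32
Round 4 (k=14): L=32 R=27

Answer: 32 27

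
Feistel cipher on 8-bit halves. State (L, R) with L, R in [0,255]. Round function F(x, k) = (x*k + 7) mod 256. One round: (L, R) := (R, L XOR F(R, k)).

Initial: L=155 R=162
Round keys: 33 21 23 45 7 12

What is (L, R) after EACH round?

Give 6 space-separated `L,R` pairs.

Answer: 162,114 114,195 195,254 254,110 110,247 247,245

Derivation:
Round 1 (k=33): L=162 R=114
Round 2 (k=21): L=114 R=195
Round 3 (k=23): L=195 R=254
Round 4 (k=45): L=254 R=110
Round 5 (k=7): L=110 R=247
Round 6 (k=12): L=247 R=245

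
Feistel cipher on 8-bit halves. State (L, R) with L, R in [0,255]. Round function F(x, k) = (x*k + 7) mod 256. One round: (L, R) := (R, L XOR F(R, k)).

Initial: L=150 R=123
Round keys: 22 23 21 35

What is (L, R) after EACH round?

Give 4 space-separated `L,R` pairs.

Answer: 123,15 15,27 27,49 49,161

Derivation:
Round 1 (k=22): L=123 R=15
Round 2 (k=23): L=15 R=27
Round 3 (k=21): L=27 R=49
Round 4 (k=35): L=49 R=161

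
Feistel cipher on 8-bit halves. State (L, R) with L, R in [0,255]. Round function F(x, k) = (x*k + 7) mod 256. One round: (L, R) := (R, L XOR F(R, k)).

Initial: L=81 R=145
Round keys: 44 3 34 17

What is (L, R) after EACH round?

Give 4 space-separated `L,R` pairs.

Round 1 (k=44): L=145 R=162
Round 2 (k=3): L=162 R=124
Round 3 (k=34): L=124 R=221
Round 4 (k=17): L=221 R=200

Answer: 145,162 162,124 124,221 221,200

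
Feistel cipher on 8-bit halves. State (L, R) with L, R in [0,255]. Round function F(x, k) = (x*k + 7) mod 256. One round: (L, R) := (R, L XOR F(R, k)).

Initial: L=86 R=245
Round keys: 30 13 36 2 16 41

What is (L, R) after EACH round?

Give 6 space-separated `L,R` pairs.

Round 1 (k=30): L=245 R=235
Round 2 (k=13): L=235 R=3
Round 3 (k=36): L=3 R=152
Round 4 (k=2): L=152 R=52
Round 5 (k=16): L=52 R=223
Round 6 (k=41): L=223 R=138

Answer: 245,235 235,3 3,152 152,52 52,223 223,138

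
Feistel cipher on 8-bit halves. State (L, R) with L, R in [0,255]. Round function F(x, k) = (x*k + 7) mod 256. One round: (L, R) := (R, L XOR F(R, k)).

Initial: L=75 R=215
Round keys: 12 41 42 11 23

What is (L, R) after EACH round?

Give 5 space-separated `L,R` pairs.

Answer: 215,80 80,0 0,87 87,196 196,244

Derivation:
Round 1 (k=12): L=215 R=80
Round 2 (k=41): L=80 R=0
Round 3 (k=42): L=0 R=87
Round 4 (k=11): L=87 R=196
Round 5 (k=23): L=196 R=244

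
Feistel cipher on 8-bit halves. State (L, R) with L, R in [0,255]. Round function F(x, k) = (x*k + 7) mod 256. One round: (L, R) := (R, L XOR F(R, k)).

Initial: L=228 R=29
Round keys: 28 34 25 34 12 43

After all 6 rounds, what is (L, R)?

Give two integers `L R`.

Answer: 99 23

Derivation:
Round 1 (k=28): L=29 R=215
Round 2 (k=34): L=215 R=136
Round 3 (k=25): L=136 R=152
Round 4 (k=34): L=152 R=191
Round 5 (k=12): L=191 R=99
Round 6 (k=43): L=99 R=23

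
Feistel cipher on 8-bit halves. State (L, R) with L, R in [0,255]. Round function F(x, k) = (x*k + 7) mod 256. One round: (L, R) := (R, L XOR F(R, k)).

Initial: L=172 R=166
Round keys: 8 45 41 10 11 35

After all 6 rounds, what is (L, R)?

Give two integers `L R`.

Round 1 (k=8): L=166 R=155
Round 2 (k=45): L=155 R=224
Round 3 (k=41): L=224 R=124
Round 4 (k=10): L=124 R=63
Round 5 (k=11): L=63 R=192
Round 6 (k=35): L=192 R=120

Answer: 192 120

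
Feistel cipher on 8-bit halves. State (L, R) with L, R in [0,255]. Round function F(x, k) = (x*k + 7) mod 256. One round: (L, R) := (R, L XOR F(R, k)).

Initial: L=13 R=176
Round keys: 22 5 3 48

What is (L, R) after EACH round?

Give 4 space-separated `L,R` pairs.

Round 1 (k=22): L=176 R=42
Round 2 (k=5): L=42 R=105
Round 3 (k=3): L=105 R=104
Round 4 (k=48): L=104 R=238

Answer: 176,42 42,105 105,104 104,238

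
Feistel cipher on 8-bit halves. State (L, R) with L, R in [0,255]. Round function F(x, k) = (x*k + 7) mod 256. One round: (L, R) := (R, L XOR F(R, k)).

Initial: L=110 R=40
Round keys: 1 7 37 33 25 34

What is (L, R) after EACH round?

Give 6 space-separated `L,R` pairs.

Round 1 (k=1): L=40 R=65
Round 2 (k=7): L=65 R=230
Round 3 (k=37): L=230 R=4
Round 4 (k=33): L=4 R=109
Round 5 (k=25): L=109 R=168
Round 6 (k=34): L=168 R=58

Answer: 40,65 65,230 230,4 4,109 109,168 168,58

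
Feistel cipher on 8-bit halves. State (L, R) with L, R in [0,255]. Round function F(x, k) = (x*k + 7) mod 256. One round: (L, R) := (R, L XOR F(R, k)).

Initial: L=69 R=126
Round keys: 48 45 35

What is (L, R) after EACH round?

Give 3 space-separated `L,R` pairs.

Round 1 (k=48): L=126 R=226
Round 2 (k=45): L=226 R=191
Round 3 (k=35): L=191 R=198

Answer: 126,226 226,191 191,198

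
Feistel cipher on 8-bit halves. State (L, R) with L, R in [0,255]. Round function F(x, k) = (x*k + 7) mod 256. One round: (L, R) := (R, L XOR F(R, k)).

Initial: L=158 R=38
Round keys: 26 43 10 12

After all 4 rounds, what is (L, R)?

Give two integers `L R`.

Answer: 58 159

Derivation:
Round 1 (k=26): L=38 R=125
Round 2 (k=43): L=125 R=32
Round 3 (k=10): L=32 R=58
Round 4 (k=12): L=58 R=159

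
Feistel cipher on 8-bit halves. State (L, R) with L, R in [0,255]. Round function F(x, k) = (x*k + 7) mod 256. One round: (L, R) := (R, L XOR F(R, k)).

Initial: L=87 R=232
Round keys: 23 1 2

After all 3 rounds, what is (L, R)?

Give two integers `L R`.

Round 1 (k=23): L=232 R=136
Round 2 (k=1): L=136 R=103
Round 3 (k=2): L=103 R=93

Answer: 103 93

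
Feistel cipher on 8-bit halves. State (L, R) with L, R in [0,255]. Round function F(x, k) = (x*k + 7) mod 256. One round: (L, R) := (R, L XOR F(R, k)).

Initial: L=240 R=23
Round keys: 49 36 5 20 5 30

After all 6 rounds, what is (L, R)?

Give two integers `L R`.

Answer: 23 202

Derivation:
Round 1 (k=49): L=23 R=158
Round 2 (k=36): L=158 R=40
Round 3 (k=5): L=40 R=81
Round 4 (k=20): L=81 R=115
Round 5 (k=5): L=115 R=23
Round 6 (k=30): L=23 R=202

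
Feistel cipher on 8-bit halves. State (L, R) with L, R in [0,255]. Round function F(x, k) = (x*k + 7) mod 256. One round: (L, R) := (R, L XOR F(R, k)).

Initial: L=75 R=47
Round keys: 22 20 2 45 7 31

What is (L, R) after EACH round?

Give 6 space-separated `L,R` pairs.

Round 1 (k=22): L=47 R=90
Round 2 (k=20): L=90 R=32
Round 3 (k=2): L=32 R=29
Round 4 (k=45): L=29 R=0
Round 5 (k=7): L=0 R=26
Round 6 (k=31): L=26 R=45

Answer: 47,90 90,32 32,29 29,0 0,26 26,45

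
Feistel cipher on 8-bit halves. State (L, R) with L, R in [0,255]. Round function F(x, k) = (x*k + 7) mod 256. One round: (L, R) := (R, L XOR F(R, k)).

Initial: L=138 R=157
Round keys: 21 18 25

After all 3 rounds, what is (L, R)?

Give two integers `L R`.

Round 1 (k=21): L=157 R=98
Round 2 (k=18): L=98 R=118
Round 3 (k=25): L=118 R=239

Answer: 118 239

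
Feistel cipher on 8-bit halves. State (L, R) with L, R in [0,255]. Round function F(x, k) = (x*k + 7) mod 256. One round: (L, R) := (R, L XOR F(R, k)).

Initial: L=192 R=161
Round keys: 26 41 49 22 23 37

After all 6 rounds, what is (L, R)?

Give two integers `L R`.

Round 1 (k=26): L=161 R=161
Round 2 (k=41): L=161 R=113
Round 3 (k=49): L=113 R=9
Round 4 (k=22): L=9 R=188
Round 5 (k=23): L=188 R=226
Round 6 (k=37): L=226 R=13

Answer: 226 13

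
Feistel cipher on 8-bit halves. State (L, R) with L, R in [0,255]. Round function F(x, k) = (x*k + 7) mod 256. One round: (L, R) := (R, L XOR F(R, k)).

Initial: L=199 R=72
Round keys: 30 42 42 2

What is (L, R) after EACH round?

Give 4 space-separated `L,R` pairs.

Round 1 (k=30): L=72 R=176
Round 2 (k=42): L=176 R=175
Round 3 (k=42): L=175 R=13
Round 4 (k=2): L=13 R=142

Answer: 72,176 176,175 175,13 13,142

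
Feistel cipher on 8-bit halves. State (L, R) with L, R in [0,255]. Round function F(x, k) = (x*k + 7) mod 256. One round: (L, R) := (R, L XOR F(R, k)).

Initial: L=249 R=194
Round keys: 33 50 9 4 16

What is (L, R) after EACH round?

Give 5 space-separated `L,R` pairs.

Round 1 (k=33): L=194 R=240
Round 2 (k=50): L=240 R=37
Round 3 (k=9): L=37 R=164
Round 4 (k=4): L=164 R=178
Round 5 (k=16): L=178 R=131

Answer: 194,240 240,37 37,164 164,178 178,131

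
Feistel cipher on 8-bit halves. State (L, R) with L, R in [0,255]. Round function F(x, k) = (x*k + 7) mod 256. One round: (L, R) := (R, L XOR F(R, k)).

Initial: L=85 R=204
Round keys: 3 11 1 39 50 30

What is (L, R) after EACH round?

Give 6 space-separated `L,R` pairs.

Round 1 (k=3): L=204 R=62
Round 2 (k=11): L=62 R=125
Round 3 (k=1): L=125 R=186
Round 4 (k=39): L=186 R=32
Round 5 (k=50): L=32 R=253
Round 6 (k=30): L=253 R=141

Answer: 204,62 62,125 125,186 186,32 32,253 253,141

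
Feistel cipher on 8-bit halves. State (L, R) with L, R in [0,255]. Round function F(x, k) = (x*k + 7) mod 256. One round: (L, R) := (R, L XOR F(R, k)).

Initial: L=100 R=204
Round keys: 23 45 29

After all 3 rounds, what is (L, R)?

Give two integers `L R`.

Round 1 (k=23): L=204 R=63
Round 2 (k=45): L=63 R=214
Round 3 (k=29): L=214 R=122

Answer: 214 122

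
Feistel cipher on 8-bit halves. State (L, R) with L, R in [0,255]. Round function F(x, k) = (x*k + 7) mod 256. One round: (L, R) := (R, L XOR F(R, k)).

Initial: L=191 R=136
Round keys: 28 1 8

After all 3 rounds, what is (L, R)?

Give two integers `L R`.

Answer: 215 231

Derivation:
Round 1 (k=28): L=136 R=88
Round 2 (k=1): L=88 R=215
Round 3 (k=8): L=215 R=231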